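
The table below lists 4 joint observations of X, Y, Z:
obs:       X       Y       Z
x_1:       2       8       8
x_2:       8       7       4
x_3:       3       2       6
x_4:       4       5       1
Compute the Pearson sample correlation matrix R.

Step 1 — column means:
  mean(X) = (2 + 8 + 3 + 4) / 4 = 17/4 = 4.25
  mean(Y) = (8 + 7 + 2 + 5) / 4 = 22/4 = 5.5
  mean(Z) = (8 + 4 + 6 + 1) / 4 = 19/4 = 4.75

Step 2 — sample variances and covariances s[i,j] = (1/(n-1)) · Σ_k (x_{k,i} - mean_i) · (x_{k,j} - mean_j), with n-1 = 3:
  s[X,X] = ((-2.25)·(-2.25) + (3.75)·(3.75) + (-1.25)·(-1.25) + (-0.25)·(-0.25)) / 3 = 20.75/3 = 6.9167
  s[X,Y] = ((-2.25)·(2.5) + (3.75)·(1.5) + (-1.25)·(-3.5) + (-0.25)·(-0.5)) / 3 = 4.5/3 = 1.5
  s[X,Z] = ((-2.25)·(3.25) + (3.75)·(-0.75) + (-1.25)·(1.25) + (-0.25)·(-3.75)) / 3 = -10.75/3 = -3.5833
  s[Y,Y] = ((2.5)·(2.5) + (1.5)·(1.5) + (-3.5)·(-3.5) + (-0.5)·(-0.5)) / 3 = 21/3 = 7
  s[Y,Z] = ((2.5)·(3.25) + (1.5)·(-0.75) + (-3.5)·(1.25) + (-0.5)·(-3.75)) / 3 = 4.5/3 = 1.5
  s[Z,Z] = ((3.25)·(3.25) + (-0.75)·(-0.75) + (1.25)·(1.25) + (-3.75)·(-3.75)) / 3 = 26.75/3 = 8.9167
  Sample standard deviations s_i = √(s[i,i]):
  s(X) = √(6.9167) = 2.63
  s(Y) = √(7) = 2.6458
  s(Z) = √(8.9167) = 2.9861

Step 3 — r_{ij} = s_{ij} / (s_i · s_j):
  r[X,X] = 1 (diagonal).
  r[X,Y] = 1.5 / (2.63 · 2.6458) = 1.5 / 6.9582 = 0.2156
  r[X,Z] = -3.5833 / (2.63 · 2.9861) = -3.5833 / 7.8533 = -0.4563
  r[Y,Y] = 1 (diagonal).
  r[Y,Z] = 1.5 / (2.6458 · 2.9861) = 1.5 / 7.9004 = 0.1899
  r[Z,Z] = 1 (diagonal).

R is symmetric with unit diagonal. Assembling:

R = [[1, 0.2156, -0.4563],
 [0.2156, 1, 0.1899],
 [-0.4563, 0.1899, 1]]


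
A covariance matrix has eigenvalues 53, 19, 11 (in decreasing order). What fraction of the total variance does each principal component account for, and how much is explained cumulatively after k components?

Step 1 — total variance = trace(Sigma) = Σ λ_i = 53 + 19 + 11 = 83.

Step 2 — fraction explained by component i = λ_i / Σ λ:
  PC1: 53/83 = 0.6386
  PC2: 19/83 = 0.2289
  PC3: 11/83 = 0.1325

Step 3 — cumulative fraction after k components = (λ_1 + ... + λ_k) / Σ λ:
  k = 1: 53/83 = 0.6386
  k = 2: (53 + 19)/83 = 72/83 = 0.8675
  k = 3: (53 + 19 + 11)/83 = 83/83 = 1

Summary (fraction, with percent):

explained: PC1 0.6386 (63.86%), PC2 0.2289 (22.89%), PC3 0.1325 (13.25%);  cumulative: 0.6386, 0.8675, 1


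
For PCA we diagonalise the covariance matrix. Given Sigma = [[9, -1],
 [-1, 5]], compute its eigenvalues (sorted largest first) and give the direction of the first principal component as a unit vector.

Step 1 — characteristic polynomial of 2×2 Sigma:
  det(Sigma - λI) = λ² - trace · λ + det = 0.
  trace = 9 + 5 = 14, det = 9·5 - (-1)² = 44.
Step 2 — discriminant:
  Δ = trace² - 4·det = 196 - 176 = 20.
Step 3 — eigenvalues:
  λ = (trace ± √Δ)/2 = (14 ± 4.4721)/2,
  λ_1 = 9.2361,  λ_2 = 4.7639.

Step 4 — unit eigenvector for λ_1: solve (Sigma - λ_1 I)v = 0. First row:
  (9 - 9.2361)·v_x + (-1)·v_y = 0, i.e. (-0.2361)·v_x + (-1)·v_y = 0,
  so v ∝ (b, λ_1 - a) = (-1, 0.2361); multiply by -1 so the first entry is positive: u = (1, -0.2361).
  ||u|| = √((1)² + (-0.2361)²) = √(1.0557) ≈ 1.0275,
  v_1 = u/||u|| ≈ (0.9732, -0.2298) (||v_1|| = 1).

λ_1 = 9.2361,  λ_2 = 4.7639;  v_1 ≈ (0.9732, -0.2298)


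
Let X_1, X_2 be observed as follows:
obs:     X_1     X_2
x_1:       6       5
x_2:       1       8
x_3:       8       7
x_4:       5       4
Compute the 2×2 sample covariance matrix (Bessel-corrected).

Step 1 — column means:
  mean(X_1) = (6 + 1 + 8 + 5) / 4 = 20/4 = 5
  mean(X_2) = (5 + 8 + 7 + 4) / 4 = 24/4 = 6

Step 2 — sample covariance S[i,j] = (1/(n-1)) · Σ_k (x_{k,i} - mean_i) · (x_{k,j} - mean_j), with n-1 = 3.
  S[X_1,X_1] = ((1)·(1) + (-4)·(-4) + (3)·(3) + (0)·(0)) / 3 = 26/3 = 8.6667
  S[X_1,X_2] = ((1)·(-1) + (-4)·(2) + (3)·(1) + (0)·(-2)) / 3 = -6/3 = -2
  S[X_2,X_2] = ((-1)·(-1) + (2)·(2) + (1)·(1) + (-2)·(-2)) / 3 = 10/3 = 3.3333

S is symmetric (S[j,i] = S[i,j]). Assembling:

S = [[8.6667, -2],
 [-2, 3.3333]]


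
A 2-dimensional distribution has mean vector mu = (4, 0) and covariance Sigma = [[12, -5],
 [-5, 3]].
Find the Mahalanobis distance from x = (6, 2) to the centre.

Step 1 — centre the observation: (x - mu) = (2, 2).

Step 2 — invert Sigma. det(Sigma) = 12·3 - (-5)² = 11.
  Sigma^{-1} = (1/det) · [[d, -b], [-b, a]] = [[0.2727, 0.4545],
 [0.4545, 1.0909]].

Step 3 — form the quadratic (x - mu)^T · Sigma^{-1} · (x - mu):
  Sigma^{-1} · (x - mu) = (1.4545, 3.0909).
  (x - mu)^T · [Sigma^{-1} · (x - mu)] = (2)·(1.4545) + (2)·(3.0909) = 9.0909.

Step 4 — take square root: d = √(9.0909) ≈ 3.0151.

d(x, mu) = √(9.0909) ≈ 3.0151


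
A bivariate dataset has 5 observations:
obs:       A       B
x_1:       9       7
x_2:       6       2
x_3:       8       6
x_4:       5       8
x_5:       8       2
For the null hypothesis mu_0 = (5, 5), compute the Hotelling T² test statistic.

Step 1 — sample mean vector:
  mean(A) = (9 + 6 + 8 + 5 + 8) / 5 = 36/5 = 7.2
  mean(B) = (7 + 2 + 6 + 8 + 2) / 5 = 25/5 = 5
  x̄ = (7.2, 5),  deviation x̄ - mu_0 = (7.2, 5) - (5, 5) = (2.2, 0).

Step 2 — sample covariance matrix, S[i,j] = (1/(n-1)) · Σ_k (x_{k,i} - mean_i) · (x_{k,j} - mean_j), divisor n-1 = 4:
  S[A,A] = ((1.8)·(1.8) + (-1.2)·(-1.2) + (0.8)·(0.8) + (-2.2)·(-2.2) + (0.8)·(0.8)) / 4 = 10.8/4 = 2.7
  S[A,B] = ((1.8)·(2) + (-1.2)·(-3) + (0.8)·(1) + (-2.2)·(3) + (0.8)·(-3)) / 4 = -1/4 = -0.25
  S[B,B] = ((2)·(2) + (-3)·(-3) + (1)·(1) + (3)·(3) + (-3)·(-3)) / 4 = 32/4 = 8
  S = [[2.7, -0.25],
 [-0.25, 8]].

Step 3 — invert S. det(S) = 2.7·8 - (-0.25)² = 21.5375.
  S^{-1} = (1/det) · [[d, -b], [-b, a]] = [[0.3714, 0.0116],
 [0.0116, 0.1254]].

Step 4 — quadratic form (x̄ - mu_0)^T · S^{-1} · (x̄ - mu_0):
  S^{-1} · (x̄ - mu_0) = (0.8172, 0.0255),
  (x̄ - mu_0)^T · [...] = (2.2)·(0.8172) + (0)·(0.0255) = 1.7978.

Step 5 — scale by n: T² = 5 · 1.7978 = 8.989.

T² ≈ 8.989


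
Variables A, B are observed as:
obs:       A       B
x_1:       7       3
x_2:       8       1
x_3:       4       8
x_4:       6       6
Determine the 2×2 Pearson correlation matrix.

Step 1 — column means:
  mean(A) = (7 + 8 + 4 + 6) / 4 = 25/4 = 6.25
  mean(B) = (3 + 1 + 8 + 6) / 4 = 18/4 = 4.5

Step 2 — sample variances and covariances s[i,j] = (1/(n-1)) · Σ_k (x_{k,i} - mean_i) · (x_{k,j} - mean_j), with n-1 = 3:
  s[A,A] = ((0.75)·(0.75) + (1.75)·(1.75) + (-2.25)·(-2.25) + (-0.25)·(-0.25)) / 3 = 8.75/3 = 2.9167
  s[A,B] = ((0.75)·(-1.5) + (1.75)·(-3.5) + (-2.25)·(3.5) + (-0.25)·(1.5)) / 3 = -15.5/3 = -5.1667
  s[B,B] = ((-1.5)·(-1.5) + (-3.5)·(-3.5) + (3.5)·(3.5) + (1.5)·(1.5)) / 3 = 29/3 = 9.6667
  Sample standard deviations s_i = √(s[i,i]):
  s(A) = √(2.9167) = 1.7078
  s(B) = √(9.6667) = 3.1091

Step 3 — r_{ij} = s_{ij} / (s_i · s_j):
  r[A,A] = 1 (diagonal).
  r[A,B] = -5.1667 / (1.7078 · 3.1091) = -5.1667 / 5.3098 = -0.973
  r[B,B] = 1 (diagonal).

R is symmetric with unit diagonal. Assembling:

R = [[1, -0.973],
 [-0.973, 1]]


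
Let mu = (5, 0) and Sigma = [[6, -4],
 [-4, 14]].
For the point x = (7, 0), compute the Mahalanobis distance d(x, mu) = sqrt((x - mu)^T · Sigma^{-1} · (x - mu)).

Step 1 — centre the observation: (x - mu) = (2, 0).

Step 2 — invert Sigma. det(Sigma) = 6·14 - (-4)² = 68.
  Sigma^{-1} = (1/det) · [[d, -b], [-b, a]] = [[0.2059, 0.0588],
 [0.0588, 0.0882]].

Step 3 — form the quadratic (x - mu)^T · Sigma^{-1} · (x - mu):
  Sigma^{-1} · (x - mu) = (0.4118, 0.1176).
  (x - mu)^T · [Sigma^{-1} · (x - mu)] = (2)·(0.4118) + (0)·(0.1176) = 0.8235.

Step 4 — take square root: d = √(0.8235) ≈ 0.9075.

d(x, mu) = √(0.8235) ≈ 0.9075


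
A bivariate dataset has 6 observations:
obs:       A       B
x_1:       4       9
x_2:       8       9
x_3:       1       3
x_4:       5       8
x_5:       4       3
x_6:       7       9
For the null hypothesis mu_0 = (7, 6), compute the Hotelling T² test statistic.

Step 1 — sample mean vector:
  mean(A) = (4 + 8 + 1 + 5 + 4 + 7) / 6 = 29/6 = 4.8333
  mean(B) = (9 + 9 + 3 + 8 + 3 + 9) / 6 = 41/6 = 6.8333
  x̄ = (4.8333, 6.8333),  deviation x̄ - mu_0 = (4.8333, 6.8333) - (7, 6) = (-2.1667, 0.8333).

Step 2 — sample covariance matrix, S[i,j] = (1/(n-1)) · Σ_k (x_{k,i} - mean_i) · (x_{k,j} - mean_j), divisor n-1 = 5:
  S[A,A] = ((-0.8333)·(-0.8333) + (3.1667)·(3.1667) + (-3.8333)·(-3.8333) + (0.1667)·(0.1667) + (-0.8333)·(-0.8333) + (2.1667)·(2.1667)) / 5 = 30.8333/5 = 6.1667
  S[A,B] = ((-0.8333)·(2.1667) + (3.1667)·(2.1667) + (-3.8333)·(-3.8333) + (0.1667)·(1.1667) + (-0.8333)·(-3.8333) + (2.1667)·(2.1667)) / 5 = 27.8333/5 = 5.5667
  S[B,B] = ((2.1667)·(2.1667) + (2.1667)·(2.1667) + (-3.8333)·(-3.8333) + (1.1667)·(1.1667) + (-3.8333)·(-3.8333) + (2.1667)·(2.1667)) / 5 = 44.8333/5 = 8.9667
  S = [[6.1667, 5.5667],
 [5.5667, 8.9667]].

Step 3 — invert S. det(S) = 6.1667·8.9667 - (5.5667)² = 24.3067.
  S^{-1} = (1/det) · [[d, -b], [-b, a]] = [[0.3689, -0.229],
 [-0.229, 0.2537]].

Step 4 — quadratic form (x̄ - mu_0)^T · S^{-1} · (x̄ - mu_0):
  S^{-1} · (x̄ - mu_0) = (-0.9901, 0.7076),
  (x̄ - mu_0)^T · [...] = (-2.1667)·(-0.9901) + (0.8333)·(0.7076) = 2.735.

Step 5 — scale by n: T² = 6 · 2.735 = 16.4098.

T² ≈ 16.4098


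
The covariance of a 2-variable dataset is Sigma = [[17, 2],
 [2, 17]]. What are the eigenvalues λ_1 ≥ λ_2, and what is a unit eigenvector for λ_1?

Step 1 — characteristic polynomial of 2×2 Sigma:
  det(Sigma - λI) = λ² - trace · λ + det = 0.
  trace = 17 + 17 = 34, det = 17·17 - (2)² = 285.
Step 2 — discriminant:
  Δ = trace² - 4·det = 1156 - 1140 = 16.
Step 3 — eigenvalues:
  λ = (trace ± √Δ)/2 = (34 ± 4)/2,
  λ_1 = 19,  λ_2 = 15.

Step 4 — unit eigenvector for λ_1: solve (Sigma - λ_1 I)v = 0. First row:
  (17 - 19)·v_x + (2)·v_y = 0, i.e. (-2)·v_x + (2)·v_y = 0,
  so v ∝ (b, λ_1 - a) = (2, 2) = u.
  ||u|| = √((2)² + (2)²) = √(8) ≈ 2.8284,
  v_1 = u/||u|| ≈ (0.7071, 0.7071) (||v_1|| = 1).

λ_1 = 19,  λ_2 = 15;  v_1 ≈ (0.7071, 0.7071)


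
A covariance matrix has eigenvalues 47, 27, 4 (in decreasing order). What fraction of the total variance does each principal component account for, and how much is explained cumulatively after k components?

Step 1 — total variance = trace(Sigma) = Σ λ_i = 47 + 27 + 4 = 78.

Step 2 — fraction explained by component i = λ_i / Σ λ:
  PC1: 47/78 = 0.6026
  PC2: 27/78 = 0.3462
  PC3: 4/78 = 0.0513

Step 3 — cumulative fraction after k components = (λ_1 + ... + λ_k) / Σ λ:
  k = 1: 47/78 = 0.6026
  k = 2: (47 + 27)/78 = 74/78 = 0.9487
  k = 3: (47 + 27 + 4)/78 = 78/78 = 1

Summary (fraction, with percent):

explained: PC1 0.6026 (60.26%), PC2 0.3462 (34.62%), PC3 0.0513 (5.13%);  cumulative: 0.6026, 0.9487, 1


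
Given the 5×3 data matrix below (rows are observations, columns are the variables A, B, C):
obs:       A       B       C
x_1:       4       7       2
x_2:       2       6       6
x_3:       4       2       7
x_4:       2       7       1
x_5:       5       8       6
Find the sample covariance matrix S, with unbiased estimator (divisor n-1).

Step 1 — column means:
  mean(A) = (4 + 2 + 4 + 2 + 5) / 5 = 17/5 = 3.4
  mean(B) = (7 + 6 + 2 + 7 + 8) / 5 = 30/5 = 6
  mean(C) = (2 + 6 + 7 + 1 + 6) / 5 = 22/5 = 4.4

Step 2 — sample covariance S[i,j] = (1/(n-1)) · Σ_k (x_{k,i} - mean_i) · (x_{k,j} - mean_j), with n-1 = 4.
  S[A,A] = ((0.6)·(0.6) + (-1.4)·(-1.4) + (0.6)·(0.6) + (-1.4)·(-1.4) + (1.6)·(1.6)) / 4 = 7.2/4 = 1.8
  S[A,B] = ((0.6)·(1) + (-1.4)·(0) + (0.6)·(-4) + (-1.4)·(1) + (1.6)·(2)) / 4 = 0/4 = 0
  S[A,C] = ((0.6)·(-2.4) + (-1.4)·(1.6) + (0.6)·(2.6) + (-1.4)·(-3.4) + (1.6)·(1.6)) / 4 = 5.2/4 = 1.3
  S[B,B] = ((1)·(1) + (0)·(0) + (-4)·(-4) + (1)·(1) + (2)·(2)) / 4 = 22/4 = 5.5
  S[B,C] = ((1)·(-2.4) + (0)·(1.6) + (-4)·(2.6) + (1)·(-3.4) + (2)·(1.6)) / 4 = -13/4 = -3.25
  S[C,C] = ((-2.4)·(-2.4) + (1.6)·(1.6) + (2.6)·(2.6) + (-3.4)·(-3.4) + (1.6)·(1.6)) / 4 = 29.2/4 = 7.3

S is symmetric (S[j,i] = S[i,j]). Assembling:

S = [[1.8, 0, 1.3],
 [0, 5.5, -3.25],
 [1.3, -3.25, 7.3]]


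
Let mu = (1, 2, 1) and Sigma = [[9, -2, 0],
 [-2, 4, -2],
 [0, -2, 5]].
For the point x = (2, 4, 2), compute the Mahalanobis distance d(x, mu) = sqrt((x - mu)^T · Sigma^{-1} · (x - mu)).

Step 1 — centre the observation: (x - mu) = (1, 2, 1).

Step 2 — invert Sigma (cofactor / det for 3×3, or solve directly):
  Sigma^{-1} = [[0.129, 0.0806, 0.0323],
 [0.0806, 0.3629, 0.1452],
 [0.0323, 0.1452, 0.2581]].

Step 3 — form the quadratic (x - mu)^T · Sigma^{-1} · (x - mu):
  Sigma^{-1} · (x - mu) = (0.3226, 0.9516, 0.5806).
  (x - mu)^T · [Sigma^{-1} · (x - mu)] = (1)·(0.3226) + (2)·(0.9516) + (1)·(0.5806) = 2.8065.

Step 4 — take square root: d = √(2.8065) ≈ 1.6752.

d(x, mu) = √(2.8065) ≈ 1.6752


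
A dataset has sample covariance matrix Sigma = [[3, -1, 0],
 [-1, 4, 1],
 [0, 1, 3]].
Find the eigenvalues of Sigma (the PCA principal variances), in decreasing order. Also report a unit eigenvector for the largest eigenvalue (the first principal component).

Step 1 — characteristic polynomial p(λ) = det(λI - Sigma) = λ³ - tr·λ² + c_1·λ - det, where tr = trace, c_1 = sum of the principal 2×2 minors, det = det(Sigma):
  tr = 3 + 4 + 3 = 10,
  c_1 = (3·4 - (-1)²) + (3·3 - (0)²) + (4·3 - (1)²) = 11 + 9 + 11 = 31,
  det = 3·(4·3 - (1)²) - (-1)·((-1)·3 - (1)·(0)) + (0)·((-1)·(1) - 4·(0)) = 3·(11) - (-1)·(-3) + (0)·(-1) = 30.
  So p(λ) = λ³ - 10λ² + 31λ - 30.
Step 2 — look for an integer root (rational root theorem: any rational root is an integer divisor of 30). Testing λ = 2:
  p(2) = 8 - 40 + 62 - 30 = 0  ✓
  Dividing out (λ - 2): p(λ) = (λ - 2)(λ² - 8λ + 15).
Step 3 — remaining eigenvalues from the quadratic λ² - 8λ + 15 = 0:
  Δ = 8² - 4·15 = 64 - 60 = 4,  λ = (8 ± √4)/2 = (8 ± 2)/2 = 5 or 3.
  Sorted: λ_1 = 5,  λ_2 = 3,  λ_3 = 2  (check: sum = 10 = tr ✓).

Step 4 — unit eigenvector for λ_1 = 5: v spans the null space of (Sigma - λ_1 I), whose rows are
  r_1 = (-2, -1, 0),  r_2 = (-1, -1, 1),  r_3 = (0, 1, -2).
  v is orthogonal to every row, so take v ∝ r_1 × r_2 = ((-1)·(1) - (0)·(-1), (0)·(-1) - (-2)·(1), (-2)·(-1) - (-1)·(-1)) = (-1, 2, 1).
  Rescale (multiply by -1 so the first nonzero entry is positive): u = (1, -2, -1).
  ||u|| = √((1)² + (-2)² + (-1)²) = √(6) ≈ 2.4495,  v_1 = u/||u|| ≈ (0.4082, -0.8165, -0.4082) (||v_1|| = 1).

λ_1 = 5,  λ_2 = 3,  λ_3 = 2;  v_1 ≈ (0.4082, -0.8165, -0.4082)


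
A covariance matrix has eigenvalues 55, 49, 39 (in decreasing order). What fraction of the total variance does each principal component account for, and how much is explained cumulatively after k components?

Step 1 — total variance = trace(Sigma) = Σ λ_i = 55 + 49 + 39 = 143.

Step 2 — fraction explained by component i = λ_i / Σ λ:
  PC1: 55/143 = 0.3846
  PC2: 49/143 = 0.3427
  PC3: 39/143 = 0.2727

Step 3 — cumulative fraction after k components = (λ_1 + ... + λ_k) / Σ λ:
  k = 1: 55/143 = 0.3846
  k = 2: (55 + 49)/143 = 104/143 = 0.7273
  k = 3: (55 + 49 + 39)/143 = 143/143 = 1

Summary (fraction, with percent):

explained: PC1 0.3846 (38.46%), PC2 0.3427 (34.27%), PC3 0.2727 (27.27%);  cumulative: 0.3846, 0.7273, 1


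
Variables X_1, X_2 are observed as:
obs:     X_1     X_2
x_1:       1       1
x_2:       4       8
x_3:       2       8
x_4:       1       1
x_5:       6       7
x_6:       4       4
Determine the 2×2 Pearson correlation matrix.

Step 1 — column means:
  mean(X_1) = (1 + 4 + 2 + 1 + 6 + 4) / 6 = 18/6 = 3
  mean(X_2) = (1 + 8 + 8 + 1 + 7 + 4) / 6 = 29/6 = 4.8333

Step 2 — sample variances and covariances s[i,j] = (1/(n-1)) · Σ_k (x_{k,i} - mean_i) · (x_{k,j} - mean_j), with n-1 = 5:
  s[X_1,X_1] = ((-2)·(-2) + (1)·(1) + (-1)·(-1) + (-2)·(-2) + (3)·(3) + (1)·(1)) / 5 = 20/5 = 4
  s[X_1,X_2] = ((-2)·(-3.8333) + (1)·(3.1667) + (-1)·(3.1667) + (-2)·(-3.8333) + (3)·(2.1667) + (1)·(-0.8333)) / 5 = 21/5 = 4.2
  s[X_2,X_2] = ((-3.8333)·(-3.8333) + (3.1667)·(3.1667) + (3.1667)·(3.1667) + (-3.8333)·(-3.8333) + (2.1667)·(2.1667) + (-0.8333)·(-0.8333)) / 5 = 54.8333/5 = 10.9667
  Sample standard deviations s_i = √(s[i,i]):
  s(X_1) = √(4) = 2
  s(X_2) = √(10.9667) = 3.3116

Step 3 — r_{ij} = s_{ij} / (s_i · s_j):
  r[X_1,X_1] = 1 (diagonal).
  r[X_1,X_2] = 4.2 / (2 · 3.3116) = 4.2 / 6.6232 = 0.6341
  r[X_2,X_2] = 1 (diagonal).

R is symmetric with unit diagonal. Assembling:

R = [[1, 0.6341],
 [0.6341, 1]]


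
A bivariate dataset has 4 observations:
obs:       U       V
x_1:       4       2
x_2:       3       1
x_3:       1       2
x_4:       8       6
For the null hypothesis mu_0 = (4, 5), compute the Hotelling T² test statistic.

Step 1 — sample mean vector:
  mean(U) = (4 + 3 + 1 + 8) / 4 = 16/4 = 4
  mean(V) = (2 + 1 + 2 + 6) / 4 = 11/4 = 2.75
  x̄ = (4, 2.75),  deviation x̄ - mu_0 = (4, 2.75) - (4, 5) = (0, -2.25).

Step 2 — sample covariance matrix, S[i,j] = (1/(n-1)) · Σ_k (x_{k,i} - mean_i) · (x_{k,j} - mean_j), divisor n-1 = 3:
  S[U,U] = ((0)·(0) + (-1)·(-1) + (-3)·(-3) + (4)·(4)) / 3 = 26/3 = 8.6667
  S[U,V] = ((0)·(-0.75) + (-1)·(-1.75) + (-3)·(-0.75) + (4)·(3.25)) / 3 = 17/3 = 5.6667
  S[V,V] = ((-0.75)·(-0.75) + (-1.75)·(-1.75) + (-0.75)·(-0.75) + (3.25)·(3.25)) / 3 = 14.75/3 = 4.9167
  S = [[8.6667, 5.6667],
 [5.6667, 4.9167]].

Step 3 — invert S. det(S) = 8.6667·4.9167 - (5.6667)² = 10.5.
  S^{-1} = (1/det) · [[d, -b], [-b, a]] = [[0.4683, -0.5397],
 [-0.5397, 0.8254]].

Step 4 — quadratic form (x̄ - mu_0)^T · S^{-1} · (x̄ - mu_0):
  S^{-1} · (x̄ - mu_0) = (1.2143, -1.8571),
  (x̄ - mu_0)^T · [...] = (0)·(1.2143) + (-2.25)·(-1.8571) = 4.1786.

Step 5 — scale by n: T² = 4 · 4.1786 = 16.7143.

T² ≈ 16.7143


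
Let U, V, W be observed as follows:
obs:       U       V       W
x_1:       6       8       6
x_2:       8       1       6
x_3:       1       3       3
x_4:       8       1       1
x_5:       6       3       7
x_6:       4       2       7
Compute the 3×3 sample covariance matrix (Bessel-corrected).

Step 1 — column means:
  mean(U) = (6 + 8 + 1 + 8 + 6 + 4) / 6 = 33/6 = 5.5
  mean(V) = (8 + 1 + 3 + 1 + 3 + 2) / 6 = 18/6 = 3
  mean(W) = (6 + 6 + 3 + 1 + 7 + 7) / 6 = 30/6 = 5

Step 2 — sample covariance S[i,j] = (1/(n-1)) · Σ_k (x_{k,i} - mean_i) · (x_{k,j} - mean_j), with n-1 = 5.
  S[U,U] = ((0.5)·(0.5) + (2.5)·(2.5) + (-4.5)·(-4.5) + (2.5)·(2.5) + (0.5)·(0.5) + (-1.5)·(-1.5)) / 5 = 35.5/5 = 7.1
  S[U,V] = ((0.5)·(5) + (2.5)·(-2) + (-4.5)·(0) + (2.5)·(-2) + (0.5)·(0) + (-1.5)·(-1)) / 5 = -6/5 = -1.2
  S[U,W] = ((0.5)·(1) + (2.5)·(1) + (-4.5)·(-2) + (2.5)·(-4) + (0.5)·(2) + (-1.5)·(2)) / 5 = 0/5 = 0
  S[V,V] = ((5)·(5) + (-2)·(-2) + (0)·(0) + (-2)·(-2) + (0)·(0) + (-1)·(-1)) / 5 = 34/5 = 6.8
  S[V,W] = ((5)·(1) + (-2)·(1) + (0)·(-2) + (-2)·(-4) + (0)·(2) + (-1)·(2)) / 5 = 9/5 = 1.8
  S[W,W] = ((1)·(1) + (1)·(1) + (-2)·(-2) + (-4)·(-4) + (2)·(2) + (2)·(2)) / 5 = 30/5 = 6

S is symmetric (S[j,i] = S[i,j]). Assembling:

S = [[7.1, -1.2, 0],
 [-1.2, 6.8, 1.8],
 [0, 1.8, 6]]


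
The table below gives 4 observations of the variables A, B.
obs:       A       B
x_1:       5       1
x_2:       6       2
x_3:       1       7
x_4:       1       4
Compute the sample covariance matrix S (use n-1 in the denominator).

Step 1 — column means:
  mean(A) = (5 + 6 + 1 + 1) / 4 = 13/4 = 3.25
  mean(B) = (1 + 2 + 7 + 4) / 4 = 14/4 = 3.5

Step 2 — sample covariance S[i,j] = (1/(n-1)) · Σ_k (x_{k,i} - mean_i) · (x_{k,j} - mean_j), with n-1 = 3.
  S[A,A] = ((1.75)·(1.75) + (2.75)·(2.75) + (-2.25)·(-2.25) + (-2.25)·(-2.25)) / 3 = 20.75/3 = 6.9167
  S[A,B] = ((1.75)·(-2.5) + (2.75)·(-1.5) + (-2.25)·(3.5) + (-2.25)·(0.5)) / 3 = -17.5/3 = -5.8333
  S[B,B] = ((-2.5)·(-2.5) + (-1.5)·(-1.5) + (3.5)·(3.5) + (0.5)·(0.5)) / 3 = 21/3 = 7

S is symmetric (S[j,i] = S[i,j]). Assembling:

S = [[6.9167, -5.8333],
 [-5.8333, 7]]


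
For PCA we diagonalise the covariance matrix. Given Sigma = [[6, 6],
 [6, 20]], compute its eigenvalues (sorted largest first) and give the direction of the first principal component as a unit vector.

Step 1 — characteristic polynomial of 2×2 Sigma:
  det(Sigma - λI) = λ² - trace · λ + det = 0.
  trace = 6 + 20 = 26, det = 6·20 - (6)² = 84.
Step 2 — discriminant:
  Δ = trace² - 4·det = 676 - 336 = 340.
Step 3 — eigenvalues:
  λ = (trace ± √Δ)/2 = (26 ± 18.4391)/2,
  λ_1 = 22.2195,  λ_2 = 3.7805.

Step 4 — unit eigenvector for λ_1: solve (Sigma - λ_1 I)v = 0. First row:
  (6 - 22.2195)·v_x + (6)·v_y = 0, i.e. (-16.2195)·v_x + (6)·v_y = 0,
  so v ∝ (b, λ_1 - a) = (6, 16.2195) = u.
  ||u|| = √((6)² + (16.2195)²) = √(299.0736) ≈ 17.2937,
  v_1 = u/||u|| ≈ (0.3469, 0.9379) (||v_1|| = 1).

λ_1 = 22.2195,  λ_2 = 3.7805;  v_1 ≈ (0.3469, 0.9379)


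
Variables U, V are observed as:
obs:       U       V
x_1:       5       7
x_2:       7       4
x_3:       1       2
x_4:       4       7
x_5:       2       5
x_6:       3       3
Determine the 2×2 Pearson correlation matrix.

Step 1 — column means:
  mean(U) = (5 + 7 + 1 + 4 + 2 + 3) / 6 = 22/6 = 3.6667
  mean(V) = (7 + 4 + 2 + 7 + 5 + 3) / 6 = 28/6 = 4.6667

Step 2 — sample variances and covariances s[i,j] = (1/(n-1)) · Σ_k (x_{k,i} - mean_i) · (x_{k,j} - mean_j), with n-1 = 5:
  s[U,U] = ((1.3333)·(1.3333) + (3.3333)·(3.3333) + (-2.6667)·(-2.6667) + (0.3333)·(0.3333) + (-1.6667)·(-1.6667) + (-0.6667)·(-0.6667)) / 5 = 23.3333/5 = 4.6667
  s[U,V] = ((1.3333)·(2.3333) + (3.3333)·(-0.6667) + (-2.6667)·(-2.6667) + (0.3333)·(2.3333) + (-1.6667)·(0.3333) + (-0.6667)·(-1.6667)) / 5 = 9.3333/5 = 1.8667
  s[V,V] = ((2.3333)·(2.3333) + (-0.6667)·(-0.6667) + (-2.6667)·(-2.6667) + (2.3333)·(2.3333) + (0.3333)·(0.3333) + (-1.6667)·(-1.6667)) / 5 = 21.3333/5 = 4.2667
  Sample standard deviations s_i = √(s[i,i]):
  s(U) = √(4.6667) = 2.1602
  s(V) = √(4.2667) = 2.0656

Step 3 — r_{ij} = s_{ij} / (s_i · s_j):
  r[U,U] = 1 (diagonal).
  r[U,V] = 1.8667 / (2.1602 · 2.0656) = 1.8667 / 4.4622 = 0.4183
  r[V,V] = 1 (diagonal).

R is symmetric with unit diagonal. Assembling:

R = [[1, 0.4183],
 [0.4183, 1]]


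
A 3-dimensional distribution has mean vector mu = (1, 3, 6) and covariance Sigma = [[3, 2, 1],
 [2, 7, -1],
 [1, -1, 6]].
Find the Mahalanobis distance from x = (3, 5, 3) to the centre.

Step 1 — centre the observation: (x - mu) = (2, 2, -3).

Step 2 — invert Sigma (cofactor / det for 3×3, or solve directly):
  Sigma^{-1} = [[0.4659, -0.1477, -0.1023],
 [-0.1477, 0.1932, 0.0568],
 [-0.1023, 0.0568, 0.1932]].

Step 3 — form the quadratic (x - mu)^T · Sigma^{-1} · (x - mu):
  Sigma^{-1} · (x - mu) = (0.9432, -0.0795, -0.6705).
  (x - mu)^T · [Sigma^{-1} · (x - mu)] = (2)·(0.9432) + (2)·(-0.0795) + (-3)·(-0.6705) = 3.7386.

Step 4 — take square root: d = √(3.7386) ≈ 1.9336.

d(x, mu) = √(3.7386) ≈ 1.9336


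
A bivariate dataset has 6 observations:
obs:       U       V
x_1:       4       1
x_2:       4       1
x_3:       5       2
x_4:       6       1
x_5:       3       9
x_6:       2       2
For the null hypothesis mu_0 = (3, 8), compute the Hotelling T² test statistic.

Step 1 — sample mean vector:
  mean(U) = (4 + 4 + 5 + 6 + 3 + 2) / 6 = 24/6 = 4
  mean(V) = (1 + 1 + 2 + 1 + 9 + 2) / 6 = 16/6 = 2.6667
  x̄ = (4, 2.6667),  deviation x̄ - mu_0 = (4, 2.6667) - (3, 8) = (1, -5.3333).

Step 2 — sample covariance matrix, S[i,j] = (1/(n-1)) · Σ_k (x_{k,i} - mean_i) · (x_{k,j} - mean_j), divisor n-1 = 5:
  S[U,U] = ((0)·(0) + (0)·(0) + (1)·(1) + (2)·(2) + (-1)·(-1) + (-2)·(-2)) / 5 = 10/5 = 2
  S[U,V] = ((0)·(-1.6667) + (0)·(-1.6667) + (1)·(-0.6667) + (2)·(-1.6667) + (-1)·(6.3333) + (-2)·(-0.6667)) / 5 = -9/5 = -1.8
  S[V,V] = ((-1.6667)·(-1.6667) + (-1.6667)·(-1.6667) + (-0.6667)·(-0.6667) + (-1.6667)·(-1.6667) + (6.3333)·(6.3333) + (-0.6667)·(-0.6667)) / 5 = 49.3333/5 = 9.8667
  S = [[2, -1.8],
 [-1.8, 9.8667]].

Step 3 — invert S. det(S) = 2·9.8667 - (-1.8)² = 16.4933.
  S^{-1} = (1/det) · [[d, -b], [-b, a]] = [[0.5982, 0.1091],
 [0.1091, 0.1213]].

Step 4 — quadratic form (x̄ - mu_0)^T · S^{-1} · (x̄ - mu_0):
  S^{-1} · (x̄ - mu_0) = (0.0162, -0.5376),
  (x̄ - mu_0)^T · [...] = (1)·(0.0162) + (-5.3333)·(-0.5376) = 2.8833.

Step 5 — scale by n: T² = 6 · 2.8833 = 17.2999.

T² ≈ 17.2999


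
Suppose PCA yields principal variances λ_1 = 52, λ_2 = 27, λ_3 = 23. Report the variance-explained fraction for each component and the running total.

Step 1 — total variance = trace(Sigma) = Σ λ_i = 52 + 27 + 23 = 102.

Step 2 — fraction explained by component i = λ_i / Σ λ:
  PC1: 52/102 = 0.5098
  PC2: 27/102 = 0.2647
  PC3: 23/102 = 0.2255

Step 3 — cumulative fraction after k components = (λ_1 + ... + λ_k) / Σ λ:
  k = 1: 52/102 = 0.5098
  k = 2: (52 + 27)/102 = 79/102 = 0.7745
  k = 3: (52 + 27 + 23)/102 = 102/102 = 1

Summary (fraction, with percent):

explained: PC1 0.5098 (50.98%), PC2 0.2647 (26.47%), PC3 0.2255 (22.55%);  cumulative: 0.5098, 0.7745, 1


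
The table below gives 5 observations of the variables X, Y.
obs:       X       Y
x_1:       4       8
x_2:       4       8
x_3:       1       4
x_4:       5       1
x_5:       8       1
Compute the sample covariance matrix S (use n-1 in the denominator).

Step 1 — column means:
  mean(X) = (4 + 4 + 1 + 5 + 8) / 5 = 22/5 = 4.4
  mean(Y) = (8 + 8 + 4 + 1 + 1) / 5 = 22/5 = 4.4

Step 2 — sample covariance S[i,j] = (1/(n-1)) · Σ_k (x_{k,i} - mean_i) · (x_{k,j} - mean_j), with n-1 = 4.
  S[X,X] = ((-0.4)·(-0.4) + (-0.4)·(-0.4) + (-3.4)·(-3.4) + (0.6)·(0.6) + (3.6)·(3.6)) / 4 = 25.2/4 = 6.3
  S[X,Y] = ((-0.4)·(3.6) + (-0.4)·(3.6) + (-3.4)·(-0.4) + (0.6)·(-3.4) + (3.6)·(-3.4)) / 4 = -15.8/4 = -3.95
  S[Y,Y] = ((3.6)·(3.6) + (3.6)·(3.6) + (-0.4)·(-0.4) + (-3.4)·(-3.4) + (-3.4)·(-3.4)) / 4 = 49.2/4 = 12.3

S is symmetric (S[j,i] = S[i,j]). Assembling:

S = [[6.3, -3.95],
 [-3.95, 12.3]]


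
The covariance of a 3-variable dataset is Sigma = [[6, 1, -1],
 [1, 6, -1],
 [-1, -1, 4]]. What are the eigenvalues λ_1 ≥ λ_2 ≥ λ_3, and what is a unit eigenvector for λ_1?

Step 1 — characteristic polynomial p(λ) = det(λI - Sigma) = λ³ - tr·λ² + c_1·λ - det, where tr = trace, c_1 = sum of the principal 2×2 minors, det = det(Sigma):
  tr = 6 + 6 + 4 = 16,
  c_1 = (6·6 - (1)²) + (6·4 - (-1)²) + (6·4 - (-1)²) = 35 + 23 + 23 = 81,
  det = 6·(6·4 - (-1)²) - (1)·((1)·4 - (-1)·(-1)) + (-1)·((1)·(-1) - 6·(-1)) = 6·(23) - (1)·(3) + (-1)·(5) = 130.
  So p(λ) = λ³ - 16λ² + 81λ - 130.
Step 2 — look for an integer root (rational root theorem: any rational root is an integer divisor of 130). Testing λ = 5:
  p(5) = 125 - 400 + 405 - 130 = 0  ✓
  Dividing out (λ - 5): p(λ) = (λ - 5)(λ² - 11λ + 26).
Step 3 — remaining eigenvalues from the quadratic λ² - 11λ + 26 = 0:
  Δ = 11² - 4·26 = 121 - 104 = 17,  λ = (11 ± √17)/2 = (11 ± 4.1231)/2 ≈ 7.5616 or 3.4384.
  Sorted: λ_1 = 7.5616,  λ_2 = 5,  λ_3 = 3.4384  (check: sum = 16 = tr ✓).

Step 4 — unit eigenvector for λ_1 ≈ 7.5616: v spans the null space of (Sigma - λ_1 I), whose rows are
  r_1 = (-1.5616, 1, -1),  r_2 = (1, -1.5616, -1),  r_3 = (-1, -1, -3.5616).
  v is orthogonal to every row, so take v ∝ r_1 × r_2 = ((1)·(-1) - (-1)·(-1.5616), (-1)·(1) - (-1.5616)·(-1), (-1.5616)·(-1.5616) - (1)·(1)) ≈ (-2.5616, -2.5616, 1.4384).
  Rescale (multiply by -1 so the first nonzero entry is positive): u = (2.5616, 2.5616, -1.4384).
  ||u|| = √((2.5616)² + (2.5616)² + (-1.4384)²) = √(15.1922) ≈ 3.8977,  v_1 = u/||u|| ≈ (0.6572, 0.6572, -0.369) (||v_1|| = 1).

λ_1 = 7.5616,  λ_2 = 5,  λ_3 = 3.4384;  v_1 ≈ (0.6572, 0.6572, -0.369)


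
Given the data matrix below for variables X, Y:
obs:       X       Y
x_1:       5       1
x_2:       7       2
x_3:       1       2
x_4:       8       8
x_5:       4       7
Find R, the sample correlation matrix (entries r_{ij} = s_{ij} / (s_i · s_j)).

Step 1 — column means:
  mean(X) = (5 + 7 + 1 + 8 + 4) / 5 = 25/5 = 5
  mean(Y) = (1 + 2 + 2 + 8 + 7) / 5 = 20/5 = 4

Step 2 — sample variances and covariances s[i,j] = (1/(n-1)) · Σ_k (x_{k,i} - mean_i) · (x_{k,j} - mean_j), with n-1 = 4:
  s[X,X] = ((0)·(0) + (2)·(2) + (-4)·(-4) + (3)·(3) + (-1)·(-1)) / 4 = 30/4 = 7.5
  s[X,Y] = ((0)·(-3) + (2)·(-2) + (-4)·(-2) + (3)·(4) + (-1)·(3)) / 4 = 13/4 = 3.25
  s[Y,Y] = ((-3)·(-3) + (-2)·(-2) + (-2)·(-2) + (4)·(4) + (3)·(3)) / 4 = 42/4 = 10.5
  Sample standard deviations s_i = √(s[i,i]):
  s(X) = √(7.5) = 2.7386
  s(Y) = √(10.5) = 3.2404

Step 3 — r_{ij} = s_{ij} / (s_i · s_j):
  r[X,X] = 1 (diagonal).
  r[X,Y] = 3.25 / (2.7386 · 3.2404) = 3.25 / 8.8741 = 0.3662
  r[Y,Y] = 1 (diagonal).

R is symmetric with unit diagonal. Assembling:

R = [[1, 0.3662],
 [0.3662, 1]]


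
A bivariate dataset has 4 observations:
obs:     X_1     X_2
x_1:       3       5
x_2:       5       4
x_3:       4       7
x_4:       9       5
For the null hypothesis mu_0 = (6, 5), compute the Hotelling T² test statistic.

Step 1 — sample mean vector:
  mean(X_1) = (3 + 5 + 4 + 9) / 4 = 21/4 = 5.25
  mean(X_2) = (5 + 4 + 7 + 5) / 4 = 21/4 = 5.25
  x̄ = (5.25, 5.25),  deviation x̄ - mu_0 = (5.25, 5.25) - (6, 5) = (-0.75, 0.25).

Step 2 — sample covariance matrix, S[i,j] = (1/(n-1)) · Σ_k (x_{k,i} - mean_i) · (x_{k,j} - mean_j), divisor n-1 = 3:
  S[X_1,X_1] = ((-2.25)·(-2.25) + (-0.25)·(-0.25) + (-1.25)·(-1.25) + (3.75)·(3.75)) / 3 = 20.75/3 = 6.9167
  S[X_1,X_2] = ((-2.25)·(-0.25) + (-0.25)·(-1.25) + (-1.25)·(1.75) + (3.75)·(-0.25)) / 3 = -2.25/3 = -0.75
  S[X_2,X_2] = ((-0.25)·(-0.25) + (-1.25)·(-1.25) + (1.75)·(1.75) + (-0.25)·(-0.25)) / 3 = 4.75/3 = 1.5833
  S = [[6.9167, -0.75],
 [-0.75, 1.5833]].

Step 3 — invert S. det(S) = 6.9167·1.5833 - (-0.75)² = 10.3889.
  S^{-1} = (1/det) · [[d, -b], [-b, a]] = [[0.1524, 0.0722],
 [0.0722, 0.6658]].

Step 4 — quadratic form (x̄ - mu_0)^T · S^{-1} · (x̄ - mu_0):
  S^{-1} · (x̄ - mu_0) = (-0.0963, 0.1123),
  (x̄ - mu_0)^T · [...] = (-0.75)·(-0.0963) + (0.25)·(0.1123) = 0.1003.

Step 5 — scale by n: T² = 4 · 0.1003 = 0.4011.

T² ≈ 0.4011


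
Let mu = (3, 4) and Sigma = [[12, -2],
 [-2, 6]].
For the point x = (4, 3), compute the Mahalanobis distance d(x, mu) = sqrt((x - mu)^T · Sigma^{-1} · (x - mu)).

Step 1 — centre the observation: (x - mu) = (1, -1).

Step 2 — invert Sigma. det(Sigma) = 12·6 - (-2)² = 68.
  Sigma^{-1} = (1/det) · [[d, -b], [-b, a]] = [[0.0882, 0.0294],
 [0.0294, 0.1765]].

Step 3 — form the quadratic (x - mu)^T · Sigma^{-1} · (x - mu):
  Sigma^{-1} · (x - mu) = (0.0588, -0.1471).
  (x - mu)^T · [Sigma^{-1} · (x - mu)] = (1)·(0.0588) + (-1)·(-0.1471) = 0.2059.

Step 4 — take square root: d = √(0.2059) ≈ 0.4537.

d(x, mu) = √(0.2059) ≈ 0.4537


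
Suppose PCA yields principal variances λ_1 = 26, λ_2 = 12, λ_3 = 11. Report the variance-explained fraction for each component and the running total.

Step 1 — total variance = trace(Sigma) = Σ λ_i = 26 + 12 + 11 = 49.

Step 2 — fraction explained by component i = λ_i / Σ λ:
  PC1: 26/49 = 0.5306
  PC2: 12/49 = 0.2449
  PC3: 11/49 = 0.2245

Step 3 — cumulative fraction after k components = (λ_1 + ... + λ_k) / Σ λ:
  k = 1: 26/49 = 0.5306
  k = 2: (26 + 12)/49 = 38/49 = 0.7755
  k = 3: (26 + 12 + 11)/49 = 49/49 = 1

Summary (fraction, with percent):

explained: PC1 0.5306 (53.06%), PC2 0.2449 (24.49%), PC3 0.2245 (22.45%);  cumulative: 0.5306, 0.7755, 1


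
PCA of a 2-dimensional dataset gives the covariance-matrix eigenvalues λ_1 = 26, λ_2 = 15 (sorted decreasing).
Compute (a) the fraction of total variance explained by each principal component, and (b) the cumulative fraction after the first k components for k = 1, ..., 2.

Step 1 — total variance = trace(Sigma) = Σ λ_i = 26 + 15 = 41.

Step 2 — fraction explained by component i = λ_i / Σ λ:
  PC1: 26/41 = 0.6341
  PC2: 15/41 = 0.3659

Step 3 — cumulative fraction after k components = (λ_1 + ... + λ_k) / Σ λ:
  k = 1: 26/41 = 0.6341
  k = 2: (26 + 15)/41 = 41/41 = 1

Summary (fraction, with percent):

explained: PC1 0.6341 (63.41%), PC2 0.3659 (36.59%);  cumulative: 0.6341, 1


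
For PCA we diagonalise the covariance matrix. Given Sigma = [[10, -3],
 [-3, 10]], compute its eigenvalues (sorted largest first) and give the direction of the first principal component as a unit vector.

Step 1 — characteristic polynomial of 2×2 Sigma:
  det(Sigma - λI) = λ² - trace · λ + det = 0.
  trace = 10 + 10 = 20, det = 10·10 - (-3)² = 91.
Step 2 — discriminant:
  Δ = trace² - 4·det = 400 - 364 = 36.
Step 3 — eigenvalues:
  λ = (trace ± √Δ)/2 = (20 ± 6)/2,
  λ_1 = 13,  λ_2 = 7.

Step 4 — unit eigenvector for λ_1: solve (Sigma - λ_1 I)v = 0. First row:
  (10 - 13)·v_x + (-3)·v_y = 0, i.e. (-3)·v_x + (-3)·v_y = 0,
  so v ∝ (b, λ_1 - a) = (-3, 3); multiply by -1 so the first entry is positive: u = (3, -3).
  ||u|| = √((3)² + (-3)²) = √(18) ≈ 4.2426,
  v_1 = u/||u|| ≈ (0.7071, -0.7071) (||v_1|| = 1).

λ_1 = 13,  λ_2 = 7;  v_1 ≈ (0.7071, -0.7071)


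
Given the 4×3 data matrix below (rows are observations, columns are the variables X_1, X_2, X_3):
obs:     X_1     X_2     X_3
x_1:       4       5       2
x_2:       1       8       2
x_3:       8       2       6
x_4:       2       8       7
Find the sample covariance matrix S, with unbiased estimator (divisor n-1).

Step 1 — column means:
  mean(X_1) = (4 + 1 + 8 + 2) / 4 = 15/4 = 3.75
  mean(X_2) = (5 + 8 + 2 + 8) / 4 = 23/4 = 5.75
  mean(X_3) = (2 + 2 + 6 + 7) / 4 = 17/4 = 4.25

Step 2 — sample covariance S[i,j] = (1/(n-1)) · Σ_k (x_{k,i} - mean_i) · (x_{k,j} - mean_j), with n-1 = 3.
  S[X_1,X_1] = ((0.25)·(0.25) + (-2.75)·(-2.75) + (4.25)·(4.25) + (-1.75)·(-1.75)) / 3 = 28.75/3 = 9.5833
  S[X_1,X_2] = ((0.25)·(-0.75) + (-2.75)·(2.25) + (4.25)·(-3.75) + (-1.75)·(2.25)) / 3 = -26.25/3 = -8.75
  S[X_1,X_3] = ((0.25)·(-2.25) + (-2.75)·(-2.25) + (4.25)·(1.75) + (-1.75)·(2.75)) / 3 = 8.25/3 = 2.75
  S[X_2,X_2] = ((-0.75)·(-0.75) + (2.25)·(2.25) + (-3.75)·(-3.75) + (2.25)·(2.25)) / 3 = 24.75/3 = 8.25
  S[X_2,X_3] = ((-0.75)·(-2.25) + (2.25)·(-2.25) + (-3.75)·(1.75) + (2.25)·(2.75)) / 3 = -3.75/3 = -1.25
  S[X_3,X_3] = ((-2.25)·(-2.25) + (-2.25)·(-2.25) + (1.75)·(1.75) + (2.75)·(2.75)) / 3 = 20.75/3 = 6.9167

S is symmetric (S[j,i] = S[i,j]). Assembling:

S = [[9.5833, -8.75, 2.75],
 [-8.75, 8.25, -1.25],
 [2.75, -1.25, 6.9167]]


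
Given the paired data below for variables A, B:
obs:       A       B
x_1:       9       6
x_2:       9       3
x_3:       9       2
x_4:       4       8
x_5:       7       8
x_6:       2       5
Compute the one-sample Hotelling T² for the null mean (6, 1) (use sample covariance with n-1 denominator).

Step 1 — sample mean vector:
  mean(A) = (9 + 9 + 9 + 4 + 7 + 2) / 6 = 40/6 = 6.6667
  mean(B) = (6 + 3 + 2 + 8 + 8 + 5) / 6 = 32/6 = 5.3333
  x̄ = (6.6667, 5.3333),  deviation x̄ - mu_0 = (6.6667, 5.3333) - (6, 1) = (0.6667, 4.3333).

Step 2 — sample covariance matrix, S[i,j] = (1/(n-1)) · Σ_k (x_{k,i} - mean_i) · (x_{k,j} - mean_j), divisor n-1 = 5:
  S[A,A] = ((2.3333)·(2.3333) + (2.3333)·(2.3333) + (2.3333)·(2.3333) + (-2.6667)·(-2.6667) + (0.3333)·(0.3333) + (-4.6667)·(-4.6667)) / 5 = 45.3333/5 = 9.0667
  S[A,B] = ((2.3333)·(0.6667) + (2.3333)·(-2.3333) + (2.3333)·(-3.3333) + (-2.6667)·(2.6667) + (0.3333)·(2.6667) + (-4.6667)·(-0.3333)) / 5 = -16.3333/5 = -3.2667
  S[B,B] = ((0.6667)·(0.6667) + (-2.3333)·(-2.3333) + (-3.3333)·(-3.3333) + (2.6667)·(2.6667) + (2.6667)·(2.6667) + (-0.3333)·(-0.3333)) / 5 = 31.3333/5 = 6.2667
  S = [[9.0667, -3.2667],
 [-3.2667, 6.2667]].

Step 3 — invert S. det(S) = 9.0667·6.2667 - (-3.2667)² = 46.1467.
  S^{-1} = (1/det) · [[d, -b], [-b, a]] = [[0.1358, 0.0708],
 [0.0708, 0.1965]].

Step 4 — quadratic form (x̄ - mu_0)^T · S^{-1} · (x̄ - mu_0):
  S^{-1} · (x̄ - mu_0) = (0.3973, 0.8986),
  (x̄ - mu_0)^T · [...] = (0.6667)·(0.3973) + (4.3333)·(0.8986) = 4.1587.

Step 5 — scale by n: T² = 6 · 4.1587 = 24.9523.

T² ≈ 24.9523


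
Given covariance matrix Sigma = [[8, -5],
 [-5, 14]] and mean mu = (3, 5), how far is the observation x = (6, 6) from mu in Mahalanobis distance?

Step 1 — centre the observation: (x - mu) = (3, 1).

Step 2 — invert Sigma. det(Sigma) = 8·14 - (-5)² = 87.
  Sigma^{-1} = (1/det) · [[d, -b], [-b, a]] = [[0.1609, 0.0575],
 [0.0575, 0.092]].

Step 3 — form the quadratic (x - mu)^T · Sigma^{-1} · (x - mu):
  Sigma^{-1} · (x - mu) = (0.5402, 0.2644).
  (x - mu)^T · [Sigma^{-1} · (x - mu)] = (3)·(0.5402) + (1)·(0.2644) = 1.8851.

Step 4 — take square root: d = √(1.8851) ≈ 1.373.

d(x, mu) = √(1.8851) ≈ 1.373


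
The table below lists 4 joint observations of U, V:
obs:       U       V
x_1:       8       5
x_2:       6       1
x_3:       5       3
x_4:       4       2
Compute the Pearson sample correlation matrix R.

Step 1 — column means:
  mean(U) = (8 + 6 + 5 + 4) / 4 = 23/4 = 5.75
  mean(V) = (5 + 1 + 3 + 2) / 4 = 11/4 = 2.75

Step 2 — sample variances and covariances s[i,j] = (1/(n-1)) · Σ_k (x_{k,i} - mean_i) · (x_{k,j} - mean_j), with n-1 = 3:
  s[U,U] = ((2.25)·(2.25) + (0.25)·(0.25) + (-0.75)·(-0.75) + (-1.75)·(-1.75)) / 3 = 8.75/3 = 2.9167
  s[U,V] = ((2.25)·(2.25) + (0.25)·(-1.75) + (-0.75)·(0.25) + (-1.75)·(-0.75)) / 3 = 5.75/3 = 1.9167
  s[V,V] = ((2.25)·(2.25) + (-1.75)·(-1.75) + (0.25)·(0.25) + (-0.75)·(-0.75)) / 3 = 8.75/3 = 2.9167
  Sample standard deviations s_i = √(s[i,i]):
  s(U) = √(2.9167) = 1.7078
  s(V) = √(2.9167) = 1.7078

Step 3 — r_{ij} = s_{ij} / (s_i · s_j):
  r[U,U] = 1 (diagonal).
  r[U,V] = 1.9167 / (1.7078 · 1.7078) = 1.9167 / 2.9167 = 0.6571
  r[V,V] = 1 (diagonal).

R is symmetric with unit diagonal. Assembling:

R = [[1, 0.6571],
 [0.6571, 1]]


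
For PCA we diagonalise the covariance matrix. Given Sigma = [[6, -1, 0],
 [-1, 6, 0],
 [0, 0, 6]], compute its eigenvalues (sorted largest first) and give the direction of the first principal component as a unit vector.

Step 1 — characteristic polynomial p(λ) = det(λI - Sigma) = λ³ - tr·λ² + c_1·λ - det, where tr = trace, c_1 = sum of the principal 2×2 minors, det = det(Sigma):
  tr = 6 + 6 + 6 = 18,
  c_1 = (6·6 - (-1)²) + (6·6 - (0)²) + (6·6 - (0)²) = 35 + 36 + 36 = 107,
  det = 6·(6·6 - (0)²) - (-1)·((-1)·6 - (0)·(0)) + (0)·((-1)·(0) - 6·(0)) = 6·(36) - (-1)·(-6) + (0)·(0) = 210.
  So p(λ) = λ³ - 18λ² + 107λ - 210.
Step 2 — look for an integer root (rational root theorem: any rational root is an integer divisor of 210). Testing λ = 5:
  p(5) = 125 - 450 + 535 - 210 = 0  ✓
  Dividing out (λ - 5): p(λ) = (λ - 5)(λ² - 13λ + 42).
Step 3 — remaining eigenvalues from the quadratic λ² - 13λ + 42 = 0:
  Δ = 13² - 4·42 = 169 - 168 = 1,  λ = (13 ± √1)/2 = (13 ± 1)/2 = 7 or 6.
  Sorted: λ_1 = 7,  λ_2 = 6,  λ_3 = 5  (check: sum = 18 = tr ✓).

Step 4 — unit eigenvector for λ_1 = 7: v spans the null space of (Sigma - λ_1 I), whose rows are
  r_1 = (-1, -1, 0),  r_2 = (-1, -1, 0),  r_3 = (0, 0, -1).
  v is orthogonal to every row, so take v ∝ r_1 × r_3 = ((-1)·(-1) - (0)·(0), (0)·(0) - (-1)·(-1), (-1)·(0) - (-1)·(0)) = (1, -1, 0).
  Let u = (1, -1, 0).
  ||u|| = √((1)² + (-1)² + (0)²) = √(2) ≈ 1.4142,  v_1 = u/||u|| ≈ (0.7071, -0.7071, 0) (||v_1|| = 1).

λ_1 = 7,  λ_2 = 6,  λ_3 = 5;  v_1 ≈ (0.7071, -0.7071, 0)


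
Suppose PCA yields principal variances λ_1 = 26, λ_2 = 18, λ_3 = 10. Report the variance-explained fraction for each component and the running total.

Step 1 — total variance = trace(Sigma) = Σ λ_i = 26 + 18 + 10 = 54.

Step 2 — fraction explained by component i = λ_i / Σ λ:
  PC1: 26/54 = 0.4815
  PC2: 18/54 = 0.3333
  PC3: 10/54 = 0.1852

Step 3 — cumulative fraction after k components = (λ_1 + ... + λ_k) / Σ λ:
  k = 1: 26/54 = 0.4815
  k = 2: (26 + 18)/54 = 44/54 = 0.8148
  k = 3: (26 + 18 + 10)/54 = 54/54 = 1

Summary (fraction, with percent):

explained: PC1 0.4815 (48.15%), PC2 0.3333 (33.33%), PC3 0.1852 (18.52%);  cumulative: 0.4815, 0.8148, 1
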